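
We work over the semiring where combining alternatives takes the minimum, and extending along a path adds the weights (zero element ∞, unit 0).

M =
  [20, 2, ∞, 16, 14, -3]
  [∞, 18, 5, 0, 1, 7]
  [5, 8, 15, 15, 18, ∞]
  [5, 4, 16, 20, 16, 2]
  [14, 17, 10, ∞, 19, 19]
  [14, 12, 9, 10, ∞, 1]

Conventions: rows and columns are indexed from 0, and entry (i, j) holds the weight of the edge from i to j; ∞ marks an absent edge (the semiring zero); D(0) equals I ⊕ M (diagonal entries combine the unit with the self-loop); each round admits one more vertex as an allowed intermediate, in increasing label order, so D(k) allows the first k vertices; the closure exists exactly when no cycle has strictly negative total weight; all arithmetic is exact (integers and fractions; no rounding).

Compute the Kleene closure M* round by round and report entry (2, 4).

D(0):
  [0, 2, ∞, 16, 14, -3]
  [∞, 0, 5, 0, 1, 7]
  [5, 8, 0, 15, 18, ∞]
  [5, 4, 16, 0, 16, 2]
  [14, 17, 10, ∞, 0, 19]
  [14, 12, 9, 10, ∞, 0]
D(1):
  [0, 2, ∞, 16, 14, -3]
  [∞, 0, 5, 0, 1, 7]
  [5, 7, 0, 15, 18, 2]
  [5, 4, 16, 0, 16, 2]
  [14, 16, 10, 30, 0, 11]
  [14, 12, 9, 10, 28, 0]
D(2):
  [0, 2, 7, 2, 3, -3]
  [∞, 0, 5, 0, 1, 7]
  [5, 7, 0, 7, 8, 2]
  [5, 4, 9, 0, 5, 2]
  [14, 16, 10, 16, 0, 11]
  [14, 12, 9, 10, 13, 0]
D(3):
  [0, 2, 7, 2, 3, -3]
  [10, 0, 5, 0, 1, 7]
  [5, 7, 0, 7, 8, 2]
  [5, 4, 9, 0, 5, 2]
  [14, 16, 10, 16, 0, 11]
  [14, 12, 9, 10, 13, 0]
D(4):
  [0, 2, 7, 2, 3, -3]
  [5, 0, 5, 0, 1, 2]
  [5, 7, 0, 7, 8, 2]
  [5, 4, 9, 0, 5, 2]
  [14, 16, 10, 16, 0, 11]
  [14, 12, 9, 10, 13, 0]
D(5):
  [0, 2, 7, 2, 3, -3]
  [5, 0, 5, 0, 1, 2]
  [5, 7, 0, 7, 8, 2]
  [5, 4, 9, 0, 5, 2]
  [14, 16, 10, 16, 0, 11]
  [14, 12, 9, 10, 13, 0]
D(6):
  [0, 2, 6, 2, 3, -3]
  [5, 0, 5, 0, 1, 2]
  [5, 7, 0, 7, 8, 2]
  [5, 4, 9, 0, 5, 2]
  [14, 16, 10, 16, 0, 11]
  [14, 12, 9, 10, 13, 0]
Answer: M*[2][4] = 8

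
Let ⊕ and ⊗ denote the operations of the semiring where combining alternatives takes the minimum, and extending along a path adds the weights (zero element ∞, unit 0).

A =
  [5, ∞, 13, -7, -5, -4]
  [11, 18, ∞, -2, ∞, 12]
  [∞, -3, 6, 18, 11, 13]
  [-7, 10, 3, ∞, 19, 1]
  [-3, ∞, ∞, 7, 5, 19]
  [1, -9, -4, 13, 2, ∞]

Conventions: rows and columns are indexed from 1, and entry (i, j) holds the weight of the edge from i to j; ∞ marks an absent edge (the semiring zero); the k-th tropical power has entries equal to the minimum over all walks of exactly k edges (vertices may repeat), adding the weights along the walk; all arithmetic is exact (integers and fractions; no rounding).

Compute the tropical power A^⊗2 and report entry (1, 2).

A^⊗2:
  [-14, -13, -8, -2, -2, -6]
  [-9, 3, 1, 4, 6, -1]
  [8, 3, 9, -5, 15, 9]
  [-2, -8, -3, -14, -12, -11]
  [0, 10, 10, -10, -8, -7]
  [-1, -7, 2, -11, -4, -3]
Key observation: the optimum is the walk 1->6->2, with weight (-4) + (-9) = -13.
Optimal value attained by: walk 1->6->2.
Answer: (A^⊗2)[1][2] = -13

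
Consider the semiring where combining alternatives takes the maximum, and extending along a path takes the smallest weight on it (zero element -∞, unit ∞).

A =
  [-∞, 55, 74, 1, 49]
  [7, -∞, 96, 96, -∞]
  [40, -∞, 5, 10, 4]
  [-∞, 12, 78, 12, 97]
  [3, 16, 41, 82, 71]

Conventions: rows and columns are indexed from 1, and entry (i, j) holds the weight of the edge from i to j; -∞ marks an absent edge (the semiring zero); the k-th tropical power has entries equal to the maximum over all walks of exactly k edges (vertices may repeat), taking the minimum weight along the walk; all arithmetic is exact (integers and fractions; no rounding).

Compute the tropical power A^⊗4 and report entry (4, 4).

A^⊗2:
  [40, 16, 55, 55, 49]
  [40, 12, 78, 12, 96]
  [5, 40, 40, 10, 40]
  [40, 16, 41, 82, 71]
  [40, 16, 78, 71, 82]
A^⊗3:
  [40, 40, 55, 49, 55]
  [40, 40, 41, 82, 71]
  [40, 16, 40, 40, 40]
  [40, 40, 78, 71, 82]
  [40, 40, 71, 82, 71]
A^⊗4:
  [40, 40, 49, 55, 55]
  [40, 40, 78, 71, 82]
  [40, 40, 40, 40, 40]
  [40, 40, 71, 82, 71]
  [40, 40, 78, 71, 82]
Key observation: the optimum is the walk 4->5->4->5->4, with weight 97 min 82 min 97 min 82 = 82.
Optimal value attained by: walk 4->5->4->5->4.
Answer: (A^⊗4)[4][4] = 82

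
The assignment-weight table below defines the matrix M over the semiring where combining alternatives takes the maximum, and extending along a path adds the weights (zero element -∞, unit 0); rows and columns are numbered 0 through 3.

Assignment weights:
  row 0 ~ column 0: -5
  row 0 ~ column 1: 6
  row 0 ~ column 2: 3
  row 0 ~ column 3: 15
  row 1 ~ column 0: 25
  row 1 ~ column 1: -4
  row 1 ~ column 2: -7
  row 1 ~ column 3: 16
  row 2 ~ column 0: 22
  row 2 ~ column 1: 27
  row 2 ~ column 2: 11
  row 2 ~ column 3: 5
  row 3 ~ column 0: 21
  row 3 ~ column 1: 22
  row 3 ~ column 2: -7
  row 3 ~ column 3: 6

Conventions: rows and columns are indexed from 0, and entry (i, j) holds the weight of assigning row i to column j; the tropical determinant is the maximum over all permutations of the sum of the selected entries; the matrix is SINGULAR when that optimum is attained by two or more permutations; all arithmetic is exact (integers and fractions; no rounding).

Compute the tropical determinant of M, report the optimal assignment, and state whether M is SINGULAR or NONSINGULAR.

σ = (0, 1, 2, 3): (-5) + (-4) + 11 + 6 = 8
σ = (0, 1, 3, 2): (-5) + (-4) + 5 + (-7) = -11
σ = (0, 2, 1, 3): (-5) + (-7) + 27 + 6 = 21
σ = (0, 2, 3, 1): (-5) + (-7) + 5 + 22 = 15
σ = (0, 3, 1, 2): (-5) + 16 + 27 + (-7) = 31
σ = (0, 3, 2, 1): (-5) + 16 + 11 + 22 = 44
σ = (1, 0, 2, 3): 6 + 25 + 11 + 6 = 48
σ = (1, 0, 3, 2): 6 + 25 + 5 + (-7) = 29
σ = (1, 2, 0, 3): 6 + (-7) + 22 + 6 = 27
σ = (1, 2, 3, 0): 6 + (-7) + 5 + 21 = 25
σ = (1, 3, 0, 2): 6 + 16 + 22 + (-7) = 37
σ = (1, 3, 2, 0): 6 + 16 + 11 + 21 = 54
σ = (2, 0, 1, 3): 3 + 25 + 27 + 6 = 61
σ = (2, 0, 3, 1): 3 + 25 + 5 + 22 = 55
σ = (2, 1, 0, 3): 3 + (-4) + 22 + 6 = 27
σ = (2, 1, 3, 0): 3 + (-4) + 5 + 21 = 25
σ = (2, 3, 0, 1): 3 + 16 + 22 + 22 = 63
σ = (2, 3, 1, 0): 3 + 16 + 27 + 21 = 67
σ = (3, 0, 1, 2): 15 + 25 + 27 + (-7) = 60
σ = (3, 0, 2, 1): 15 + 25 + 11 + 22 = 73
σ = (3, 1, 0, 2): 15 + (-4) + 22 + (-7) = 26
σ = (3, 1, 2, 0): 15 + (-4) + 11 + 21 = 43
σ = (3, 2, 0, 1): 15 + (-7) + 22 + 22 = 52
σ = (3, 2, 1, 0): 15 + (-7) + 27 + 21 = 56
Optimal value attained by: σ = (3, 0, 2, 1).
Answer: det⊕(M) = 73; verdict: NONSINGULAR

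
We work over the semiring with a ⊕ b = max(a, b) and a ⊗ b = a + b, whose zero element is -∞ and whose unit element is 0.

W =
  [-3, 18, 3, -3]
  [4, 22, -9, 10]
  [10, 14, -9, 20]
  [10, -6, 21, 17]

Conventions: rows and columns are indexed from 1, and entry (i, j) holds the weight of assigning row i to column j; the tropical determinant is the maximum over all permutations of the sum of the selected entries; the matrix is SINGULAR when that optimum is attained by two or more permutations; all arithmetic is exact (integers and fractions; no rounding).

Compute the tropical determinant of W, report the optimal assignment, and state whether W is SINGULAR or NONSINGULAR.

σ = (1, 2, 3, 4): (-3) + 22 + (-9) + 17 = 27
σ = (1, 2, 4, 3): (-3) + 22 + 20 + 21 = 60
σ = (1, 3, 2, 4): (-3) + (-9) + 14 + 17 = 19
σ = (1, 3, 4, 2): (-3) + (-9) + 20 + (-6) = 2
σ = (1, 4, 2, 3): (-3) + 10 + 14 + 21 = 42
σ = (1, 4, 3, 2): (-3) + 10 + (-9) + (-6) = -8
σ = (2, 1, 3, 4): 18 + 4 + (-9) + 17 = 30
σ = (2, 1, 4, 3): 18 + 4 + 20 + 21 = 63
σ = (2, 3, 1, 4): 18 + (-9) + 10 + 17 = 36
σ = (2, 3, 4, 1): 18 + (-9) + 20 + 10 = 39
σ = (2, 4, 1, 3): 18 + 10 + 10 + 21 = 59
σ = (2, 4, 3, 1): 18 + 10 + (-9) + 10 = 29
σ = (3, 1, 2, 4): 3 + 4 + 14 + 17 = 38
σ = (3, 1, 4, 2): 3 + 4 + 20 + (-6) = 21
σ = (3, 2, 1, 4): 3 + 22 + 10 + 17 = 52
σ = (3, 2, 4, 1): 3 + 22 + 20 + 10 = 55
σ = (3, 4, 1, 2): 3 + 10 + 10 + (-6) = 17
σ = (3, 4, 2, 1): 3 + 10 + 14 + 10 = 37
σ = (4, 1, 2, 3): (-3) + 4 + 14 + 21 = 36
σ = (4, 1, 3, 2): (-3) + 4 + (-9) + (-6) = -14
σ = (4, 2, 1, 3): (-3) + 22 + 10 + 21 = 50
σ = (4, 2, 3, 1): (-3) + 22 + (-9) + 10 = 20
σ = (4, 3, 1, 2): (-3) + (-9) + 10 + (-6) = -8
σ = (4, 3, 2, 1): (-3) + (-9) + 14 + 10 = 12
Optimal value attained by: σ = (2, 1, 4, 3).
Answer: det⊕(W) = 63; verdict: NONSINGULAR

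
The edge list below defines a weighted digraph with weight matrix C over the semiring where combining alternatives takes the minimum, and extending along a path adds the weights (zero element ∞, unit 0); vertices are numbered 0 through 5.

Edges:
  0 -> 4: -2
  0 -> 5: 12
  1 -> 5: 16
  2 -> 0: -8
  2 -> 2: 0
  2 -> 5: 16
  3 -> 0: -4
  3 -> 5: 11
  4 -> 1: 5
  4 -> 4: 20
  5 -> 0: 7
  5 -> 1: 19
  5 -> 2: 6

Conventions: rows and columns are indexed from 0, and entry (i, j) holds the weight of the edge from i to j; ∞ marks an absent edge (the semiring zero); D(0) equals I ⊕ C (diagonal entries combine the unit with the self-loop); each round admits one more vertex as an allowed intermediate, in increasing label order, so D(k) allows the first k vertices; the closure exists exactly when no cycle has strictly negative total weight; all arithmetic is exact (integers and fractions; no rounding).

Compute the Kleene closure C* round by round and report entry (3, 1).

D(0):
  [0, ∞, ∞, ∞, -2, 12]
  [∞, 0, ∞, ∞, ∞, 16]
  [-8, ∞, 0, ∞, ∞, 16]
  [-4, ∞, ∞, 0, ∞, 11]
  [∞, 5, ∞, ∞, 0, ∞]
  [7, 19, 6, ∞, ∞, 0]
D(1):
  [0, ∞, ∞, ∞, -2, 12]
  [∞, 0, ∞, ∞, ∞, 16]
  [-8, ∞, 0, ∞, -10, 4]
  [-4, ∞, ∞, 0, -6, 8]
  [∞, 5, ∞, ∞, 0, ∞]
  [7, 19, 6, ∞, 5, 0]
D(2):
  [0, ∞, ∞, ∞, -2, 12]
  [∞, 0, ∞, ∞, ∞, 16]
  [-8, ∞, 0, ∞, -10, 4]
  [-4, ∞, ∞, 0, -6, 8]
  [∞, 5, ∞, ∞, 0, 21]
  [7, 19, 6, ∞, 5, 0]
D(3):
  [0, ∞, ∞, ∞, -2, 12]
  [∞, 0, ∞, ∞, ∞, 16]
  [-8, ∞, 0, ∞, -10, 4]
  [-4, ∞, ∞, 0, -6, 8]
  [∞, 5, ∞, ∞, 0, 21]
  [-2, 19, 6, ∞, -4, 0]
D(4):
  [0, ∞, ∞, ∞, -2, 12]
  [∞, 0, ∞, ∞, ∞, 16]
  [-8, ∞, 0, ∞, -10, 4]
  [-4, ∞, ∞, 0, -6, 8]
  [∞, 5, ∞, ∞, 0, 21]
  [-2, 19, 6, ∞, -4, 0]
D(5):
  [0, 3, ∞, ∞, -2, 12]
  [∞, 0, ∞, ∞, ∞, 16]
  [-8, -5, 0, ∞, -10, 4]
  [-4, -1, ∞, 0, -6, 8]
  [∞, 5, ∞, ∞, 0, 21]
  [-2, 1, 6, ∞, -4, 0]
D(6):
  [0, 3, 18, ∞, -2, 12]
  [14, 0, 22, ∞, 12, 16]
  [-8, -5, 0, ∞, -10, 4]
  [-4, -1, 14, 0, -6, 8]
  [19, 5, 27, ∞, 0, 21]
  [-2, 1, 6, ∞, -4, 0]
Answer: C*[3][1] = -1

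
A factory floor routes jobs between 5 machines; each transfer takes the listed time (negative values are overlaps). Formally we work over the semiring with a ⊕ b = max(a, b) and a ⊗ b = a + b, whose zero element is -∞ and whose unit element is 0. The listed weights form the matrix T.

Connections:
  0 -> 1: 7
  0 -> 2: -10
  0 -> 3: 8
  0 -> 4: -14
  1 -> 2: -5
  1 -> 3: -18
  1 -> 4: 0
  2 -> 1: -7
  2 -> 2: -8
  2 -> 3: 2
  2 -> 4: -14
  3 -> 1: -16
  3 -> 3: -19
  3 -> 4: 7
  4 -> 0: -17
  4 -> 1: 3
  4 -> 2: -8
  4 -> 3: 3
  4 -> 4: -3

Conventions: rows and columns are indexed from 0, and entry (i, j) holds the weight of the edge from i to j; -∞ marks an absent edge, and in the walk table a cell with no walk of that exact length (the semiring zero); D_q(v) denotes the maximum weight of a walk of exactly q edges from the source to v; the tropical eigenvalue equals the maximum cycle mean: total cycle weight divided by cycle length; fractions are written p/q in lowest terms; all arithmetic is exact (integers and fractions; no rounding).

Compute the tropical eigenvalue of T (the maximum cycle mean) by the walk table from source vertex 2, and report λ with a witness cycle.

q=0: [-∞, -∞, 0, -∞, -∞]
q=1: [-∞, -7, -8, 2, -14]
q=2: [-31, -11, -12, -6, 9]
q=3: [-8, 12, 1, 12, 6]
q=4: [-11, 9, 7, 9, 19]
q=5: [2, 22, 11, 22, 16]
Optimal cycle mean attained by: cycle 3->4->3, total 7 + 3, length 2.
Answer: λ = 5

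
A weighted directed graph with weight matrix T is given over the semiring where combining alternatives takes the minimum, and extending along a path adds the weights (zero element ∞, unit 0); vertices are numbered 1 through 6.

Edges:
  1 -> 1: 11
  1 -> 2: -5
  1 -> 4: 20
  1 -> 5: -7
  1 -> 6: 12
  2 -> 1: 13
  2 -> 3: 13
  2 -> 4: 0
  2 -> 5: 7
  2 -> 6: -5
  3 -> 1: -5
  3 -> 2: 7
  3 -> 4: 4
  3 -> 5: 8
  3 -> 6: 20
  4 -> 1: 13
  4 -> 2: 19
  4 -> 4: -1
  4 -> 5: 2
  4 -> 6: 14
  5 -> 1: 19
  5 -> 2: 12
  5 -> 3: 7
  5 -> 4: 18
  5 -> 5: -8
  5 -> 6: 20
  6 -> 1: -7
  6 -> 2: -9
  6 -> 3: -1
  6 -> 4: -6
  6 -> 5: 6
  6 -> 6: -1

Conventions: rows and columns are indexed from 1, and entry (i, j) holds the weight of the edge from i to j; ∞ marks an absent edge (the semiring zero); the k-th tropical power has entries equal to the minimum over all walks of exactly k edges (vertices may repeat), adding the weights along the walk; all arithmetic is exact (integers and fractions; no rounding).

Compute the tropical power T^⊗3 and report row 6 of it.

T^⊗2:
  [5, 3, 0, -5, -15, -10]
  [-12, -14, -6, -11, -1, -6]
  [6, -10, 15, 3, -12, 2]
  [7, 5, 9, -2, -6, 13]
  [2, 4, -1, 10, -16, 7]
  [-8, -12, -2, -9, -14, -14]
T^⊗3:
  [-17, -19, -11, -16, -23, -11]
  [-13, -17, -7, -14, -19, -19]
  [-5, -7, -5, -10, -20, -15]
  [4, 2, 1, -3, -14, 0]
  [-6, -4, -9, 1, -24, -1]
  [-21, -23, -15, -20, -22, -17]
Answer: row 6 of T^⊗3 = [-21, -23, -15, -20, -22, -17]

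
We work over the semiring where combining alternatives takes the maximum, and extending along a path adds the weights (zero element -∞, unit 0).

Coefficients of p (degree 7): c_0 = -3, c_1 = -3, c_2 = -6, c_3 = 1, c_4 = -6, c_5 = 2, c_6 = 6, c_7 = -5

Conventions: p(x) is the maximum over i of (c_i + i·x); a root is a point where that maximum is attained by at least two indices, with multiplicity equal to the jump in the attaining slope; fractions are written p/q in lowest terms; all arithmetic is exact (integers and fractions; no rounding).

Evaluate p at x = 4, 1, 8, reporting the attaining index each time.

p(4) = max(-3+0·4=-3, -3+1·4=1, -6+2·4=2, 1+3·4=13, -6+4·4=10, 2+5·4=22, 6+6·4=30, -5+7·4=23) = 30 (attained by i=6)
p(1) = max(-3+0·1=-3, -3+1·1=-2, -6+2·1=-4, 1+3·1=4, -6+4·1=-2, 2+5·1=7, 6+6·1=12, -5+7·1=2) = 12 (attained by i=6)
p(8) = max(-3+0·8=-3, -3+1·8=5, -6+2·8=10, 1+3·8=25, -6+4·8=26, 2+5·8=42, 6+6·8=54, -5+7·8=51) = 54 (attained by i=6)
Answer: p(4) = 30; p(1) = 12; p(8) = 54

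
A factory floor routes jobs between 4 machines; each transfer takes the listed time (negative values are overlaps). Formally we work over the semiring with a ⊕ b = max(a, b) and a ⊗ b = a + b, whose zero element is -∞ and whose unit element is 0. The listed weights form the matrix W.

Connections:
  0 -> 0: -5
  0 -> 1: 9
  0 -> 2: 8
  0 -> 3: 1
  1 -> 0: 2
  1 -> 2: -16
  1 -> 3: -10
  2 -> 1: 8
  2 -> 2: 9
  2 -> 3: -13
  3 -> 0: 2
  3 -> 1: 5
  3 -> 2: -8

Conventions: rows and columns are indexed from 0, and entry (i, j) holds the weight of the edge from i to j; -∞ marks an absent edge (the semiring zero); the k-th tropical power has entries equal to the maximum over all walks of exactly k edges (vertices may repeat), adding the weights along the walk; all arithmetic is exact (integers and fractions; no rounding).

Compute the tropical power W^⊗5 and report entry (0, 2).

W^⊗2:
  [11, 16, 17, -1]
  [-3, 11, 10, 3]
  [10, 17, 18, -2]
  [7, 11, 10, 3]
W^⊗3:
  [18, 25, 26, 12]
  [13, 18, 19, 1]
  [19, 26, 27, 11]
  [13, 18, 19, 8]
W^⊗4:
  [27, 34, 35, 19]
  [20, 27, 28, 14]
  [28, 35, 36, 20]
  [20, 27, 28, 14]
W^⊗5:
  [36, 43, 44, 28]
  [29, 36, 37, 21]
  [37, 44, 45, 29]
  [29, 36, 37, 21]
Key observation: the optimum is the walk 0->2->2->2->2->2, with weight 8 + 9 + 9 + 9 + 9 = 44.
Optimal value attained by: walk 0->2->2->2->2->2.
Answer: (W^⊗5)[0][2] = 44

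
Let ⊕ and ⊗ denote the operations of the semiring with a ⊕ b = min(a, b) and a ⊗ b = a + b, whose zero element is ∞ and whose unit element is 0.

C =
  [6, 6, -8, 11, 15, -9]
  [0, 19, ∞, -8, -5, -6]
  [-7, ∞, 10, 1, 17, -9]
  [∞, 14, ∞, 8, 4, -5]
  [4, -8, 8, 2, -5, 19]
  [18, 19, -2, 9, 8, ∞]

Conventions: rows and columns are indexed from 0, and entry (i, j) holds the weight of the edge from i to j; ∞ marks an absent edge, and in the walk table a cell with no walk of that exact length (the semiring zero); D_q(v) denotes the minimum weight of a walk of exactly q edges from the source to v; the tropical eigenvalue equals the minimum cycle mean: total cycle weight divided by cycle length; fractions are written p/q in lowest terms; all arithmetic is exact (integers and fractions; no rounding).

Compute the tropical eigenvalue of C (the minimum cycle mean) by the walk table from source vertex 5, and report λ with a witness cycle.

q=0: [∞, ∞, ∞, ∞, ∞, 0]
q=1: [18, 19, -2, 9, 8, ∞]
q=2: [-9, 0, 8, -1, 3, -11]
q=3: [-3, -5, -17, -8, -5, -18]
q=4: [-24, -13, -20, -16, -10, -26]
q=5: [-27, -18, -32, -21, -18, -33]
q=6: [-39, -26, -35, -31, -25, -41]
Optimal cycle mean attained by: cycle 0->2->0, total (-8) + (-7), length 2.
Answer: λ = -15/2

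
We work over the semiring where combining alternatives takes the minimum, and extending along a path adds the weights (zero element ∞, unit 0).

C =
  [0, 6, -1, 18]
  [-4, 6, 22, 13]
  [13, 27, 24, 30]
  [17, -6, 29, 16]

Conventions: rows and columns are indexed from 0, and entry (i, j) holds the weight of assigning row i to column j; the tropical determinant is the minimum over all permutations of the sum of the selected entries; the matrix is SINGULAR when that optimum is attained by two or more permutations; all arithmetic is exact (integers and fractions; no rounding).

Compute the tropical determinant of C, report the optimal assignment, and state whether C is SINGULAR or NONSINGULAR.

σ = (0, 1, 2, 3): 0 + 6 + 24 + 16 = 46
σ = (0, 1, 3, 2): 0 + 6 + 30 + 29 = 65
σ = (0, 2, 1, 3): 0 + 22 + 27 + 16 = 65
σ = (0, 2, 3, 1): 0 + 22 + 30 + (-6) = 46
σ = (0, 3, 1, 2): 0 + 13 + 27 + 29 = 69
σ = (0, 3, 2, 1): 0 + 13 + 24 + (-6) = 31
σ = (1, 0, 2, 3): 6 + (-4) + 24 + 16 = 42
σ = (1, 0, 3, 2): 6 + (-4) + 30 + 29 = 61
σ = (1, 2, 0, 3): 6 + 22 + 13 + 16 = 57
σ = (1, 2, 3, 0): 6 + 22 + 30 + 17 = 75
σ = (1, 3, 0, 2): 6 + 13 + 13 + 29 = 61
σ = (1, 3, 2, 0): 6 + 13 + 24 + 17 = 60
σ = (2, 0, 1, 3): (-1) + (-4) + 27 + 16 = 38
σ = (2, 0, 3, 1): (-1) + (-4) + 30 + (-6) = 19
σ = (2, 1, 0, 3): (-1) + 6 + 13 + 16 = 34
σ = (2, 1, 3, 0): (-1) + 6 + 30 + 17 = 52
σ = (2, 3, 0, 1): (-1) + 13 + 13 + (-6) = 19
σ = (2, 3, 1, 0): (-1) + 13 + 27 + 17 = 56
σ = (3, 0, 1, 2): 18 + (-4) + 27 + 29 = 70
σ = (3, 0, 2, 1): 18 + (-4) + 24 + (-6) = 32
σ = (3, 1, 0, 2): 18 + 6 + 13 + 29 = 66
σ = (3, 1, 2, 0): 18 + 6 + 24 + 17 = 65
σ = (3, 2, 0, 1): 18 + 22 + 13 + (-6) = 47
σ = (3, 2, 1, 0): 18 + 22 + 27 + 17 = 84
Optimal value attained by: σ = (2, 0, 3, 1).
Answer: det⊕(C) = 19; verdict: SINGULAR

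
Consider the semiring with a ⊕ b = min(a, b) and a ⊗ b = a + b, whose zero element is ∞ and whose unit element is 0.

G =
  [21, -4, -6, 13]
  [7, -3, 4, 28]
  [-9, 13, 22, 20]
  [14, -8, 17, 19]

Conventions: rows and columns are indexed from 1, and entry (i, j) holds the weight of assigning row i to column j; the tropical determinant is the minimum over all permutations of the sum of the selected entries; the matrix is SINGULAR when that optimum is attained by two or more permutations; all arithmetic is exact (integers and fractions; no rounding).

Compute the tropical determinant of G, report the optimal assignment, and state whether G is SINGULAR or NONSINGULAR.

σ = (1, 2, 3, 4): 21 + (-3) + 22 + 19 = 59
σ = (1, 2, 4, 3): 21 + (-3) + 20 + 17 = 55
σ = (1, 3, 2, 4): 21 + 4 + 13 + 19 = 57
σ = (1, 3, 4, 2): 21 + 4 + 20 + (-8) = 37
σ = (1, 4, 2, 3): 21 + 28 + 13 + 17 = 79
σ = (1, 4, 3, 2): 21 + 28 + 22 + (-8) = 63
σ = (2, 1, 3, 4): (-4) + 7 + 22 + 19 = 44
σ = (2, 1, 4, 3): (-4) + 7 + 20 + 17 = 40
σ = (2, 3, 1, 4): (-4) + 4 + (-9) + 19 = 10
σ = (2, 3, 4, 1): (-4) + 4 + 20 + 14 = 34
σ = (2, 4, 1, 3): (-4) + 28 + (-9) + 17 = 32
σ = (2, 4, 3, 1): (-4) + 28 + 22 + 14 = 60
σ = (3, 1, 2, 4): (-6) + 7 + 13 + 19 = 33
σ = (3, 1, 4, 2): (-6) + 7 + 20 + (-8) = 13
σ = (3, 2, 1, 4): (-6) + (-3) + (-9) + 19 = 1
σ = (3, 2, 4, 1): (-6) + (-3) + 20 + 14 = 25
σ = (3, 4, 1, 2): (-6) + 28 + (-9) + (-8) = 5
σ = (3, 4, 2, 1): (-6) + 28 + 13 + 14 = 49
σ = (4, 1, 2, 3): 13 + 7 + 13 + 17 = 50
σ = (4, 1, 3, 2): 13 + 7 + 22 + (-8) = 34
σ = (4, 2, 1, 3): 13 + (-3) + (-9) + 17 = 18
σ = (4, 2, 3, 1): 13 + (-3) + 22 + 14 = 46
σ = (4, 3, 1, 2): 13 + 4 + (-9) + (-8) = 0
σ = (4, 3, 2, 1): 13 + 4 + 13 + 14 = 44
Optimal value attained by: σ = (4, 3, 1, 2).
Answer: det⊕(G) = 0; verdict: NONSINGULAR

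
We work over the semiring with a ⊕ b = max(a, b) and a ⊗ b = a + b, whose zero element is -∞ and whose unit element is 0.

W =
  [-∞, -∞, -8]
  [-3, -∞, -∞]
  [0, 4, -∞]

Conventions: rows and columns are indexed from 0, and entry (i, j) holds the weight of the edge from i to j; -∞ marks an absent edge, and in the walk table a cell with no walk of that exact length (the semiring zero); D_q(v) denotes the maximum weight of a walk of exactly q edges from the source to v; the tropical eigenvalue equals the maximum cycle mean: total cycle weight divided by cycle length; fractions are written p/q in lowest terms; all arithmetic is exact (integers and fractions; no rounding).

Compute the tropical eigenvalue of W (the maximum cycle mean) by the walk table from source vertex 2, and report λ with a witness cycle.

q=0: [-∞, -∞, 0]
q=1: [0, 4, -∞]
q=2: [1, -∞, -8]
q=3: [-8, -4, -7]
Optimal cycle mean attained by: cycle 0->2->1->0, total (-8) + 4 + (-3), length 3.
Answer: λ = -7/3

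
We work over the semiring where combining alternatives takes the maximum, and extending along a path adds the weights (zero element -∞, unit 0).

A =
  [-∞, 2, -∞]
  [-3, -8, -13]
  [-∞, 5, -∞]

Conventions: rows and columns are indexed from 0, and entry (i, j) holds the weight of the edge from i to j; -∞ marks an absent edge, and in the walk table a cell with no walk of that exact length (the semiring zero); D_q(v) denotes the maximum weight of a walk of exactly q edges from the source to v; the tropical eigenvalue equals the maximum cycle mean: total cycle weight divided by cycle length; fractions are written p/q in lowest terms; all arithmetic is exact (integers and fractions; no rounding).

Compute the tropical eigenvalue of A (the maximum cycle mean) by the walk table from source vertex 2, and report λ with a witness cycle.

q=0: [-∞, -∞, 0]
q=1: [-∞, 5, -∞]
q=2: [2, -3, -8]
q=3: [-6, 4, -16]
Optimal cycle mean attained by: cycle 0->1->0, total 2 + (-3), length 2.
Answer: λ = -1/2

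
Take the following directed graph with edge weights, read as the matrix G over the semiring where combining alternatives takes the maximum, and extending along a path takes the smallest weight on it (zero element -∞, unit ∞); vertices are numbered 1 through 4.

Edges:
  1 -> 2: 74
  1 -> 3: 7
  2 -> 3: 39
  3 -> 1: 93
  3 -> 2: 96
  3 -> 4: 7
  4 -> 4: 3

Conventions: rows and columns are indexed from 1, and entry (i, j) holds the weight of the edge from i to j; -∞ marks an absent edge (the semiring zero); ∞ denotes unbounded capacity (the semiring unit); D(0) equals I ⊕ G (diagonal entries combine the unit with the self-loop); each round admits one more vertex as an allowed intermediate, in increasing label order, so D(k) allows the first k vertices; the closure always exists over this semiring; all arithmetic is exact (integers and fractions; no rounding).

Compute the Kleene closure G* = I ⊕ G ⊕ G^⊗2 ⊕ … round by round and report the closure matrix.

D(0):
  [∞, 74, 7, -∞]
  [-∞, ∞, 39, -∞]
  [93, 96, ∞, 7]
  [-∞, -∞, -∞, ∞]
D(1):
  [∞, 74, 7, -∞]
  [-∞, ∞, 39, -∞]
  [93, 96, ∞, 7]
  [-∞, -∞, -∞, ∞]
D(2):
  [∞, 74, 39, -∞]
  [-∞, ∞, 39, -∞]
  [93, 96, ∞, 7]
  [-∞, -∞, -∞, ∞]
D(3):
  [∞, 74, 39, 7]
  [39, ∞, 39, 7]
  [93, 96, ∞, 7]
  [-∞, -∞, -∞, ∞]
D(4):
  [∞, 74, 39, 7]
  [39, ∞, 39, 7]
  [93, 96, ∞, 7]
  [-∞, -∞, -∞, ∞]
Answer: G* = [[∞, 74, 39, 7], [39, ∞, 39, 7], [93, 96, ∞, 7], [-∞, -∞, -∞, ∞]]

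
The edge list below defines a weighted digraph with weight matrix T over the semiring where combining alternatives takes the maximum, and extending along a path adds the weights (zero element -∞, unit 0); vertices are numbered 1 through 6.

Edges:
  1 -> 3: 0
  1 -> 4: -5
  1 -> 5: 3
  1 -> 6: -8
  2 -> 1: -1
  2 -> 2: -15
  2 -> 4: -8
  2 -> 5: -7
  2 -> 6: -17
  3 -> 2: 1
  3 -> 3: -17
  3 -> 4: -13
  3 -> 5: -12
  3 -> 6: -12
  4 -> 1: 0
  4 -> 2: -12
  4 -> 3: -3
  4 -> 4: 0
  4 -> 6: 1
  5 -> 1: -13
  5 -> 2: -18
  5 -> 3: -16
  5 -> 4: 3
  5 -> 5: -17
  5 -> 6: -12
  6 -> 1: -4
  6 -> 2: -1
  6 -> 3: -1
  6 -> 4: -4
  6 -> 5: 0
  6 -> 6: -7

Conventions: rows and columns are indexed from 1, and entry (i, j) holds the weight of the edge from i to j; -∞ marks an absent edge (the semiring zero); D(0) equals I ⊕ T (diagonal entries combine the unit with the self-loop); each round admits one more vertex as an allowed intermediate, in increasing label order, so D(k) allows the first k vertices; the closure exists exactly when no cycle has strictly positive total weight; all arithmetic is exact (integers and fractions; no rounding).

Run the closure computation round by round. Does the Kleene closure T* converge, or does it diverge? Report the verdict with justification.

D(0):
  [0, -∞, 0, -5, 3, -8]
  [-1, 0, -∞, -8, -7, -17]
  [-∞, 1, 0, -13, -12, -12]
  [0, -12, -3, 0, -∞, 1]
  [-13, -18, -16, 3, 0, -12]
  [-4, -1, -1, -4, 0, 0]
D(1):
  [0, -∞, 0, -5, 3, -8]
  [-1, 0, -1, -6, 2, -9]
  [-∞, 1, 0, -13, -12, -12]
  [0, -12, 0, 0, 3, 1]
  [-13, -18, -13, 3, 0, -12]
  [-4, -1, -1, -4, 0, 0]
D(2):
  [0, -∞, 0, -5, 3, -8]
  [-1, 0, -1, -6, 2, -9]
  [0, 1, 0, -5, 3, -8]
  [0, -12, 0, 0, 3, 1]
  [-13, -18, -13, 3, 0, -12]
  [-2, -1, -1, -4, 1, 0]
D(3):
  [0, 1, 0, -5, 3, -8]
  [-1, 0, -1, -6, 2, -9]
  [0, 1, 0, -5, 3, -8]
  [0, 1, 0, 0, 3, 1]
  [-13, -12, -13, 3, 0, -12]
  [-1, 0, -1, -4, 2, 0]
Detection: at round 4, diagonal entry (5, 5) turns strictly positive.
Key observation: the cycle 5->4->1->5 has total weight 3 + 0 + 3, which is strictly positive.
Answer: DIVERGES — positive cycle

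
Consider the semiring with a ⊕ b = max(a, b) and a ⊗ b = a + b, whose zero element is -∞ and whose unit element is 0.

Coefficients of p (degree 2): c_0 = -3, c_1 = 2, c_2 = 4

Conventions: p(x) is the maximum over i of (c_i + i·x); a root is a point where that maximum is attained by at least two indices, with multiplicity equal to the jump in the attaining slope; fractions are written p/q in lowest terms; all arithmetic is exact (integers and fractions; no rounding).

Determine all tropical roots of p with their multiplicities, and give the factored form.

hull edge (i=0, c=-3) to (i=1, c=2): slope 5, span 1
hull edge (i=1, c=2) to (i=2, c=4): slope 2, span 1
Factored form: p(x) = 4 ⊗ (x ⊕ (-5)) ⊗ (x ⊕ (-2))
Answer: roots = -5 (mult 1), -2 (mult 1)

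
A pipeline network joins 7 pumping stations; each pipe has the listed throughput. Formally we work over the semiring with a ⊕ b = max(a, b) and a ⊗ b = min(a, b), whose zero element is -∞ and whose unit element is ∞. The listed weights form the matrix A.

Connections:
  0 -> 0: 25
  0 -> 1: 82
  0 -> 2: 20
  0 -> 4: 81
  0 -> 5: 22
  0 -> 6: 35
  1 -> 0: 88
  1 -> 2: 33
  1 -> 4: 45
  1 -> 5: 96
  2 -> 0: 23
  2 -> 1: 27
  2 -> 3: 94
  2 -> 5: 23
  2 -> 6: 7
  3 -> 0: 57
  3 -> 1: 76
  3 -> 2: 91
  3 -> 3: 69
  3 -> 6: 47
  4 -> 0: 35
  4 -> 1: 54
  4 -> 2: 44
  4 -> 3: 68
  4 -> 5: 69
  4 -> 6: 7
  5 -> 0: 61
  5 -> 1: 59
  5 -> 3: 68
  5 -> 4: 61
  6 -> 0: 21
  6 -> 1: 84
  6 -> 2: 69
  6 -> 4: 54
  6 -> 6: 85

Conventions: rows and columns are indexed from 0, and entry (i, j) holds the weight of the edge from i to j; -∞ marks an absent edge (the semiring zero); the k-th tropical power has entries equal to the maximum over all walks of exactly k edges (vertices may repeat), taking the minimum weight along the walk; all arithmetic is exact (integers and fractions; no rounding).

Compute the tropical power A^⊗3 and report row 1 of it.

A^⊗2:
  [82, 54, 44, 68, 45, 82, 35]
  [61, 82, 44, 68, 81, 45, 35]
  [57, 76, 91, 69, 27, 27, 47]
  [76, 69, 69, 91, 57, 76, 47]
  [61, 68, 68, 68, 61, 54, 47]
  [59, 68, 68, 68, 61, 61, 47]
  [84, 84, 69, 69, 54, 84, 85]
A^⊗3:
  [61, 82, 68, 68, 81, 54, 47]
  [82, 68, 68, 68, 61, 82, 47]
  [76, 69, 69, 91, 57, 76, 47]
  [69, 76, 91, 69, 76, 69, 47]
  [68, 68, 68, 68, 61, 68, 47]
  [68, 68, 68, 68, 61, 68, 47]
  [84, 84, 69, 69, 81, 84, 85]
Answer: row 1 of A^⊗3 = [82, 68, 68, 68, 61, 82, 47]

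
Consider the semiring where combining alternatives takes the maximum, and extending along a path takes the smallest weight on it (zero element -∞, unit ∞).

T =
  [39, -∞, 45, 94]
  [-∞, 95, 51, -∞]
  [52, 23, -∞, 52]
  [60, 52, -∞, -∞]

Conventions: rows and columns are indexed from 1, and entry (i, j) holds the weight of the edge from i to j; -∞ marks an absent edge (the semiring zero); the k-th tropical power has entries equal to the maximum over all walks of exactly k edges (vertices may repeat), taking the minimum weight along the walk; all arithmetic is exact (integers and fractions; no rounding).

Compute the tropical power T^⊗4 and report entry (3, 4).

T^⊗2:
  [60, 52, 39, 45]
  [51, 95, 51, 51]
  [52, 52, 45, 52]
  [39, 52, 51, 60]
T^⊗3:
  [45, 52, 51, 60]
  [51, 95, 51, 51]
  [52, 52, 51, 52]
  [60, 52, 51, 51]
T^⊗4:
  [60, 52, 51, 51]
  [51, 95, 51, 51]
  [52, 52, 51, 52]
  [51, 52, 51, 60]
Key observation: the optimum is the walk 3->1->4->1->4, with weight 52 min 94 min 60 min 94 = 52.
Optimal value attained by: walk 3->1->4->1->4.
Answer: (T^⊗4)[3][4] = 52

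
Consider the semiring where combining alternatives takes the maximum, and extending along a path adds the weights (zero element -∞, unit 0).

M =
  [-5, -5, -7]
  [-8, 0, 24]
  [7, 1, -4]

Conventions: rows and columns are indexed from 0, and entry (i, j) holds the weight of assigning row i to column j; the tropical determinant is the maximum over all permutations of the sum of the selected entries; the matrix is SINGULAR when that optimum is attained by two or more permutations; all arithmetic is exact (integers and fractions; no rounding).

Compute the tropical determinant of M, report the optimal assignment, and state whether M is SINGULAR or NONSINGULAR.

σ = (0, 1, 2): (-5) + 0 + (-4) = -9
σ = (0, 2, 1): (-5) + 24 + 1 = 20
σ = (1, 0, 2): (-5) + (-8) + (-4) = -17
σ = (1, 2, 0): (-5) + 24 + 7 = 26
σ = (2, 0, 1): (-7) + (-8) + 1 = -14
σ = (2, 1, 0): (-7) + 0 + 7 = 0
Optimal value attained by: σ = (1, 2, 0).
Answer: det⊕(M) = 26; verdict: NONSINGULAR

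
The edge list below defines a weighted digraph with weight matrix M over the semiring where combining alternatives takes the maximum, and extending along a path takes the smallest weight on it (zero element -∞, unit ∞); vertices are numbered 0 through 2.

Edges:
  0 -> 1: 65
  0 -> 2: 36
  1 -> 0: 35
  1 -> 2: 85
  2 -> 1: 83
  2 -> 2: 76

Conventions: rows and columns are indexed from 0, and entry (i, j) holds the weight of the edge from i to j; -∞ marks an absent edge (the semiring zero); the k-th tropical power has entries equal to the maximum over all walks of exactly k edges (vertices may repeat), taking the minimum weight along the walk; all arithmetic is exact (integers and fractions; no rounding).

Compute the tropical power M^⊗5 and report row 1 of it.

M^⊗2:
  [35, 36, 65]
  [-∞, 83, 76]
  [35, 76, 83]
M^⊗3:
  [35, 65, 65]
  [35, 76, 83]
  [35, 83, 76]
M^⊗4:
  [35, 65, 65]
  [35, 83, 76]
  [35, 76, 83]
M^⊗5:
  [35, 65, 65]
  [35, 76, 83]
  [35, 83, 76]
Answer: row 1 of M^⊗5 = [35, 76, 83]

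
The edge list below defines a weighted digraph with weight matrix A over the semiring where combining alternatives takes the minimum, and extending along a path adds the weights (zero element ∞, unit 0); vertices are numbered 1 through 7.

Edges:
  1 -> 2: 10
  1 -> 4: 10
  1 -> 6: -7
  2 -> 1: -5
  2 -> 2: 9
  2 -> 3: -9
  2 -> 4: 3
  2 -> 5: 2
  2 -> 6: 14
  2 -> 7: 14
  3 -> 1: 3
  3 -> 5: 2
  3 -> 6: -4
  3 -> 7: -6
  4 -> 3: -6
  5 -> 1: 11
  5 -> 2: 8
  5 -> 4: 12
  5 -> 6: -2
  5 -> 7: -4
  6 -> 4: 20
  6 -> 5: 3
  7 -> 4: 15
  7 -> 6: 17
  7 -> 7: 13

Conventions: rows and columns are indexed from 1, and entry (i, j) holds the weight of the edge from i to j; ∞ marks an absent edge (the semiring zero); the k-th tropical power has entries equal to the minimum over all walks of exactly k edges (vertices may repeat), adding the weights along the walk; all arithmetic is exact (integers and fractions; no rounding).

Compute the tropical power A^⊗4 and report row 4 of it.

A^⊗2:
  [5, 19, 1, 13, -4, 24, 24]
  [-6, 5, -3, 5, -7, -13, -15]
  [13, 10, ∞, 9, -1, -4, -2]
  [-3, ∞, ∞, ∞, -4, -10, -12]
  [3, 17, -1, 11, 1, 4, 9]
  [14, 11, 14, 15, ∞, 1, -1]
  [∞, ∞, 9, 28, 20, 30, 26]
A^⊗3:
  [4, 4, 7, 8, 3, -6, -8]
  [0, 1, -4, 0, -10, -13, -11]
  [5, 7, 1, 11, -1, -3, -5]
  [7, 4, ∞, 3, -7, -10, -8]
  [2, 9, 5, 13, 1, -5, -7]
  [6, 20, 2, 14, 4, 7, 8]
  [12, 28, 22, 32, 11, 5, 3]
A^⊗4:
  [-1, 11, -5, 7, -3, -3, -1]
  [-4, -2, -8, 2, -10, -12, -14]
  [2, 7, -2, 10, 0, -3, -5]
  [-1, 1, -5, 5, -7, -9, -11]
  [4, 9, 0, 8, -2, -5, -3]
  [5, 12, 8, 16, 4, -2, -4]
  [22, 19, 19, 18, 8, 5, 7]
Answer: row 4 of A^⊗4 = [-1, 1, -5, 5, -7, -9, -11]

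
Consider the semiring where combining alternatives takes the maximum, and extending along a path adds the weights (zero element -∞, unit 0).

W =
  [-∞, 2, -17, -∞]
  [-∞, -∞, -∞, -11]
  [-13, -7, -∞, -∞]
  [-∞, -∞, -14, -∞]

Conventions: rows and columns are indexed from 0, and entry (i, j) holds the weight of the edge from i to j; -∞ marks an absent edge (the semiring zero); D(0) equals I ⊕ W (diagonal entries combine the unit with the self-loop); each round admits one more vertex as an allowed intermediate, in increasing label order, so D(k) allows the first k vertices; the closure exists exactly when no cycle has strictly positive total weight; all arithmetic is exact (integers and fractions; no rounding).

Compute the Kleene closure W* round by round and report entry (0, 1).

D(0):
  [0, 2, -17, -∞]
  [-∞, 0, -∞, -11]
  [-13, -7, 0, -∞]
  [-∞, -∞, -14, 0]
D(1):
  [0, 2, -17, -∞]
  [-∞, 0, -∞, -11]
  [-13, -7, 0, -∞]
  [-∞, -∞, -14, 0]
D(2):
  [0, 2, -17, -9]
  [-∞, 0, -∞, -11]
  [-13, -7, 0, -18]
  [-∞, -∞, -14, 0]
D(3):
  [0, 2, -17, -9]
  [-∞, 0, -∞, -11]
  [-13, -7, 0, -18]
  [-27, -21, -14, 0]
D(4):
  [0, 2, -17, -9]
  [-38, 0, -25, -11]
  [-13, -7, 0, -18]
  [-27, -21, -14, 0]
Answer: W*[0][1] = 2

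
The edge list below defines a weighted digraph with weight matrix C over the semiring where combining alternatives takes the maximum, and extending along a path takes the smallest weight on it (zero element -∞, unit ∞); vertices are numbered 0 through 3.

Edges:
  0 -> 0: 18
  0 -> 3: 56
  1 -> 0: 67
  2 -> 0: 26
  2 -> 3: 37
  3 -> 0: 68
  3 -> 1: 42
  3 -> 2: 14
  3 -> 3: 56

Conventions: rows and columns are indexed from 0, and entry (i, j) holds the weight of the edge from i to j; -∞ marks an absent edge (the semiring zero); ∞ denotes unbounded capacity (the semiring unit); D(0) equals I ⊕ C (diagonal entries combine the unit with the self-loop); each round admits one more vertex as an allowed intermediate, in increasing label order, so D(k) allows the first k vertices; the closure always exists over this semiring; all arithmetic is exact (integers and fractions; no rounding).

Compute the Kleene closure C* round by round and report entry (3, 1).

D(0):
  [∞, -∞, -∞, 56]
  [67, ∞, -∞, -∞]
  [26, -∞, ∞, 37]
  [68, 42, 14, ∞]
D(1):
  [∞, -∞, -∞, 56]
  [67, ∞, -∞, 56]
  [26, -∞, ∞, 37]
  [68, 42, 14, ∞]
D(2):
  [∞, -∞, -∞, 56]
  [67, ∞, -∞, 56]
  [26, -∞, ∞, 37]
  [68, 42, 14, ∞]
D(3):
  [∞, -∞, -∞, 56]
  [67, ∞, -∞, 56]
  [26, -∞, ∞, 37]
  [68, 42, 14, ∞]
D(4):
  [∞, 42, 14, 56]
  [67, ∞, 14, 56]
  [37, 37, ∞, 37]
  [68, 42, 14, ∞]
Answer: C*[3][1] = 42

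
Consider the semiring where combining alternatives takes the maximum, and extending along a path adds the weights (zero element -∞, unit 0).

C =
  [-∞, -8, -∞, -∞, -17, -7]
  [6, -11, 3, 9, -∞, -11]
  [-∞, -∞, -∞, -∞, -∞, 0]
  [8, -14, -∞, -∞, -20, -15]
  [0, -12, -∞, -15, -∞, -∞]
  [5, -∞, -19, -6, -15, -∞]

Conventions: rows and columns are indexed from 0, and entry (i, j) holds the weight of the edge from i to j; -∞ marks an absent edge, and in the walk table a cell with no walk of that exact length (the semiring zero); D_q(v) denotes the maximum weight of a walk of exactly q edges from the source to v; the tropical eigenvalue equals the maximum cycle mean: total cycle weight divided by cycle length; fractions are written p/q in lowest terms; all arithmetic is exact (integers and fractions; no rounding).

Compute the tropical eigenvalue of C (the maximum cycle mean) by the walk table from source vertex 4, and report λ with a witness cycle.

q=0: [-∞, -∞, -∞, -∞, 0, -∞]
q=1: [0, -12, -∞, -15, -∞, -∞]
q=2: [-6, -8, -9, -3, -17, -7]
q=3: [5, -14, -5, 1, -22, -9]
q=4: [9, -3, -11, -5, -12, -2]
q=5: [3, 1, 0, 6, -8, 2]
q=6: [14, -5, 4, 10, -13, 0]
Optimal cycle mean attained by: cycle 0->1->3->0, total (-8) + 9 + 8, length 3.
Answer: λ = 3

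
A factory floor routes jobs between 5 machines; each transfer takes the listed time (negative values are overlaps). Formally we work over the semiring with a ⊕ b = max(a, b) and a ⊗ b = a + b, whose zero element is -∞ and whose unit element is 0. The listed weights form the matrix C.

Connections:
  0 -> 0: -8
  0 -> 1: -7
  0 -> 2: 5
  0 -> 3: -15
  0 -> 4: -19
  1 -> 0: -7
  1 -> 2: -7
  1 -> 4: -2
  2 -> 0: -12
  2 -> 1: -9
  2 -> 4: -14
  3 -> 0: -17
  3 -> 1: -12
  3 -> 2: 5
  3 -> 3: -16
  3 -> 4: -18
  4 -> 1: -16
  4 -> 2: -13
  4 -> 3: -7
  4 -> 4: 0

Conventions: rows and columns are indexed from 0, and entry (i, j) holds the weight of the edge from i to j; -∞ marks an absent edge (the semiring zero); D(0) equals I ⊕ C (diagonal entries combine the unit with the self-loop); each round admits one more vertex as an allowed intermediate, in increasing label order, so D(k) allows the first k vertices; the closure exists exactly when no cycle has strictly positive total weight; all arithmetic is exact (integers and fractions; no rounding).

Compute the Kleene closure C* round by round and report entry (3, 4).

D(0):
  [0, -7, 5, -15, -19]
  [-7, 0, -7, -∞, -2]
  [-12, -9, 0, -∞, -14]
  [-17, -12, 5, 0, -18]
  [-∞, -16, -13, -7, 0]
D(1):
  [0, -7, 5, -15, -19]
  [-7, 0, -2, -22, -2]
  [-12, -9, 0, -27, -14]
  [-17, -12, 5, 0, -18]
  [-∞, -16, -13, -7, 0]
D(2):
  [0, -7, 5, -15, -9]
  [-7, 0, -2, -22, -2]
  [-12, -9, 0, -27, -11]
  [-17, -12, 5, 0, -14]
  [-23, -16, -13, -7, 0]
D(3):
  [0, -4, 5, -15, -6]
  [-7, 0, -2, -22, -2]
  [-12, -9, 0, -27, -11]
  [-7, -4, 5, 0, -6]
  [-23, -16, -13, -7, 0]
D(4):
  [0, -4, 5, -15, -6]
  [-7, 0, -2, -22, -2]
  [-12, -9, 0, -27, -11]
  [-7, -4, 5, 0, -6]
  [-14, -11, -2, -7, 0]
D(5):
  [0, -4, 5, -13, -6]
  [-7, 0, -2, -9, -2]
  [-12, -9, 0, -18, -11]
  [-7, -4, 5, 0, -6]
  [-14, -11, -2, -7, 0]
Answer: C*[3][4] = -6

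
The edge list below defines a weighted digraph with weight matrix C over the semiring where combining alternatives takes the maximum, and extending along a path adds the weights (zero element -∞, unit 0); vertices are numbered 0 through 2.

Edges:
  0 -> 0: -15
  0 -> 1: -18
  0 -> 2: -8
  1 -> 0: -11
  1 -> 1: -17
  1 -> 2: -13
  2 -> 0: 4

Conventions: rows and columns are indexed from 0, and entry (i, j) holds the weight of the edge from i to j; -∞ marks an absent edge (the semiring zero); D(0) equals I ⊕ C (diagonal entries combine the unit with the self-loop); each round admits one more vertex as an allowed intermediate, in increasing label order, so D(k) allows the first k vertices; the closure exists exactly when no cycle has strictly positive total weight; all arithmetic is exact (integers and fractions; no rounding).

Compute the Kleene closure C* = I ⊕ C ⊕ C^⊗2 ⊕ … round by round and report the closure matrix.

D(0):
  [0, -18, -8]
  [-11, 0, -13]
  [4, -∞, 0]
D(1):
  [0, -18, -8]
  [-11, 0, -13]
  [4, -14, 0]
D(2):
  [0, -18, -8]
  [-11, 0, -13]
  [4, -14, 0]
D(3):
  [0, -18, -8]
  [-9, 0, -13]
  [4, -14, 0]
Answer: C* = [[0, -18, -8], [-9, 0, -13], [4, -14, 0]]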